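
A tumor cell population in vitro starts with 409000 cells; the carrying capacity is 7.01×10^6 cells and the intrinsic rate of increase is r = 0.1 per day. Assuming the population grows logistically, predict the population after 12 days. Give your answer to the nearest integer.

1196025 cells

A = (K − N₀)/N₀ = (7.01×10^6 − 409000)/409000 = 16.139.
N(t) = K/(1 + A·e^(−rt)) = 7.01×10^6/(1 + 16.139×e^(−0.1×12)).
e^(−1.2) = 0.30119; denominator = 1 + 16.139×0.30119 = 5.8611.
N = 7.01×10^6/5.8611 = 1.196025×10^6.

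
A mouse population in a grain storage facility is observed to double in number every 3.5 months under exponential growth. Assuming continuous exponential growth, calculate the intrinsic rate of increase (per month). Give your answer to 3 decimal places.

r = ln(2)/t_d = 0.6931/3.5 = 0.19804.

0.198 per month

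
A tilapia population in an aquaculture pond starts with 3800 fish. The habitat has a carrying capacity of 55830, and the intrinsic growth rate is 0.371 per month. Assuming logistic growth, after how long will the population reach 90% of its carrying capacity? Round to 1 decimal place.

13.0 months

A = (K − N₀)/N₀ = (55830 − 3800)/3800 = 13.692.
Solve 55830/(1 + 13.692·e^(−0.371t)) = 50247: 1 + 13.692·e^(−0.371t) = 1.1111, so e^(−0.371t) = 0.00811498.
−0.371·t = ln(0.00811498) = -4.814, so t = 4.814/0.371 = 12.976.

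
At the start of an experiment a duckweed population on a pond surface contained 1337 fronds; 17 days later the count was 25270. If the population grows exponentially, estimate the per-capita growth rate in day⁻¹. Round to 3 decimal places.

0.173 per day

From N(t) = N₀·e^(rt): e^(r·17) = 25270/1337 = 18.901.
r·17 = ln(18.901) = 2.9392, so r = 2.9392/17 = 0.17289.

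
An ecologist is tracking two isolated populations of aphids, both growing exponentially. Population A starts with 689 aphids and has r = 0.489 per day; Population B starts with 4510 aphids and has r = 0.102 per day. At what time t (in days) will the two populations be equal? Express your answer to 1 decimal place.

Set 689·e^(0.489t) = 4510·e^(0.102t).
e^((0.489 − 0.102)t) = 4510/689 → e^(0.387·t) = 6.5457.
0.387·t = ln(6.5457) = 1.8788, so t = 1.8788/0.387 = 4.8548.

4.9 days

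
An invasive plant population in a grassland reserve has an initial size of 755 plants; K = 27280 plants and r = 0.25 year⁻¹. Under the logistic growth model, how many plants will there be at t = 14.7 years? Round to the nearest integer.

A = (K − N₀)/N₀ = (27280 − 755)/755 = 35.132.
N(t) = K/(1 + A·e^(−rt)) = 27280/(1 + 35.132×e^(−0.25×14.7)).
e^(−3.675) = 0.025349; denominator = 1 + 35.132×0.025349 = 1.8906.
N = 27280/1.8906 = 14429.4.

14429 plants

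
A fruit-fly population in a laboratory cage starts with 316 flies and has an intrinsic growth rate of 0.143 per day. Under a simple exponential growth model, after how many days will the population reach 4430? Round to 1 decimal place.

18.5 days

Set N₀·e^(rt) = 4430: e^(0.143·t) = 4430/316 = 14.019.
0.143·t = ln(14.019) = 2.6404, so t = 2.6404/0.143 = 18.464.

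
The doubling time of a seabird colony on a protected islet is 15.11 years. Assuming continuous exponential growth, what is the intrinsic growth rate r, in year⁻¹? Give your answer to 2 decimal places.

0.05 per year

r = ln(2)/t_d = 0.6931/15.11 = 0.045873.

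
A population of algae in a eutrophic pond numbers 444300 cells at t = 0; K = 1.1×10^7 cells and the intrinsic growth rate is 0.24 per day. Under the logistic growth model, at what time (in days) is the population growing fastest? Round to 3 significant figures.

Logistic growth is fastest at N = K/2 = 5.5×10^6.
A = (K − N₀)/N₀ = 23.758. Set K/(1 + A·e^(−rt)) = K/2 → A·e^(−rt) = 1.
e^(−0.24t) = 1/23.758 = 0.042091, so t = ln(23.758)/0.24 = 3.1679/0.24 = 13.2.

13.2 days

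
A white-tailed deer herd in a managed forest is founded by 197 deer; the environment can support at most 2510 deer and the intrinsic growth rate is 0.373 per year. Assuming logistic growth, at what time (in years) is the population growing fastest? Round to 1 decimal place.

6.6 years

Logistic growth is fastest at N = K/2 = 1255.
A = (K − N₀)/N₀ = 11.741. Set K/(1 + A·e^(−rt)) = K/2 → A·e^(−rt) = 1.
e^(−0.373t) = 1/11.741 = 0.0851708, so t = ln(11.741)/0.373 = 2.4631/0.373 = 6.6035.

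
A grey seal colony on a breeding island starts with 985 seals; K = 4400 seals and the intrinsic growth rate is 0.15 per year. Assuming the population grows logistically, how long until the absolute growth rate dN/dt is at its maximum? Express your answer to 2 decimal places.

8.29 years

Logistic growth is fastest at N = K/2 = 2200.
A = (K − N₀)/N₀ = 3.467. Set K/(1 + A·e^(−rt)) = K/2 → A·e^(−rt) = 1.
e^(−0.15t) = 1/3.467 = 0.288433, so t = ln(3.467)/0.15 = 1.2433/0.15 = 8.2886.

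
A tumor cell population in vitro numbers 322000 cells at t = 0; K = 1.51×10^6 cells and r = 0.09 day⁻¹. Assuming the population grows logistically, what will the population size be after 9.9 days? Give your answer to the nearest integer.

A = (K − N₀)/N₀ = (1.51×10^6 − 322000)/322000 = 3.6894.
N(t) = K/(1 + A·e^(−rt)) = 1.51×10^6/(1 + 3.6894×e^(−0.09×9.9)).
e^(−0.891) = 0.41025; denominator = 1 + 3.6894×0.41025 = 2.5136.
N = 1.51×10^6/2.5136 = 600738.

600738 cells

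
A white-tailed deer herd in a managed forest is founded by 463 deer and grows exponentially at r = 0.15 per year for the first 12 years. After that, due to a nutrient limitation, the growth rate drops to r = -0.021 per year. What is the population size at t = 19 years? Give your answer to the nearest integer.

Phase 1: N(12) = 463·e^(0.15×12) = 463·e^1.8 = 2800.99.
Phase 2 runs for 19 − 12 = 7 years at r = -0.021.
N(19) = 2800.99·e^(-0.021×7) = 2800.99·e^-0.147 = 2418.08.

2418 deer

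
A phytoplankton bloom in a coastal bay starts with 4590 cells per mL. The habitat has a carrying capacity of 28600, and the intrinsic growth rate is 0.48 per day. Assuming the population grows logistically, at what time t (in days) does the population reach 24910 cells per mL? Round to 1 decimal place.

A = (K − N₀)/N₀ = (28600 − 4590)/4590 = 5.2309.
Solve 28600/(1 + 5.2309·e^(−0.48t)) = 24910: 1 + 5.2309·e^(−0.48t) = 1.1481, so e^(−0.48t) = 0.0283187.
−0.48·t = ln(0.0283187) = -3.5642, so t = 3.5642/0.48 = 7.4255.

7.4 days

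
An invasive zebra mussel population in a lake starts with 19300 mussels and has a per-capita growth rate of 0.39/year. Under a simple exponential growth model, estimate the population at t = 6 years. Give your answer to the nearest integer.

N(t) = N₀·e^(rt) = 19300 × e^(0.39×6) = 19300 × e^2.34.
e^2.34 ≈ 10.381, so N ≈ 19300 × 10.381 = 200358.

200358 mussels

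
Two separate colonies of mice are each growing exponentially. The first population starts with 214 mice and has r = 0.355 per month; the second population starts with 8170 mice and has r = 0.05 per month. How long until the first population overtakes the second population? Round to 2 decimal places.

11.94 months

Set 214·e^(0.355t) = 8170·e^(0.05t).
e^((0.355 − 0.05)t) = 8170/214 → e^(0.305·t) = 38.178.
0.305·t = ln(38.178) = 3.6422, so t = 3.6422/0.305 = 11.942.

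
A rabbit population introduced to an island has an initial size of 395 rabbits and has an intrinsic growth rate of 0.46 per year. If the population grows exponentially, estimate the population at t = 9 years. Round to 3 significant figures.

N(t) = N₀·e^(rt) = 395 × e^(0.46×9) = 395 × e^4.14.
e^4.14 ≈ 62.803, so N ≈ 395 × 62.803 = 24807.1.

24800 rabbits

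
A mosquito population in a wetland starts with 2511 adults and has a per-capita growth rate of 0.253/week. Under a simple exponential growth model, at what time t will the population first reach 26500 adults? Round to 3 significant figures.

9.31 weeks

Set N₀·e^(rt) = 26500: e^(0.253·t) = 26500/2511 = 10.554.
0.253·t = ln(10.554) = 2.3565, so t = 2.3565/0.253 = 9.3141.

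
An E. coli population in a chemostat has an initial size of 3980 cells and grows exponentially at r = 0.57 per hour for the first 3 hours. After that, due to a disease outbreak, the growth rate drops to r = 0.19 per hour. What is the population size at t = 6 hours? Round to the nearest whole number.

Phase 1: N(3) = 3980·e^(0.57×3) = 3980·e^1.71 = 22005.3.
Phase 2 runs for 6 − 3 = 3 hours at r = 0.19.
N(6) = 22005.3·e^(0.19×3) = 22005.3·e^0.57 = 38911.2.

38911 cells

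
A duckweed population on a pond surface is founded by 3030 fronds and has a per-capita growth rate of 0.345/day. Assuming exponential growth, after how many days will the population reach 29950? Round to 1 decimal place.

Set N₀·e^(rt) = 29950: e^(0.345·t) = 29950/3030 = 9.8845.
0.345·t = ln(9.8845) = 2.291, so t = 2.291/0.345 = 6.6405.

6.6 days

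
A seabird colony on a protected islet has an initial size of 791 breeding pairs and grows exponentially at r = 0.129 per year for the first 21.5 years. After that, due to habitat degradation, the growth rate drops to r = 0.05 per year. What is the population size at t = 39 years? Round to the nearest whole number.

30388 breeding pairs

Phase 1: N(21.5) = 791·e^(0.129×21.5) = 791·e^2.774 = 12667.5.
Phase 2 runs for 39 − 21.5 = 17.5 years at r = 0.05.
N(39) = 12667.5·e^(0.05×17.5) = 12667.5·e^0.875 = 30387.8.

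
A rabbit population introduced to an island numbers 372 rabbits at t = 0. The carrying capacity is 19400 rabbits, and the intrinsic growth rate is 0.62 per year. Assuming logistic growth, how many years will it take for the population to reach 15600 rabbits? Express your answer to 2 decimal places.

8.62 years

A = (K − N₀)/N₀ = (19400 − 372)/372 = 51.151.
Solve 19400/(1 + 51.151·e^(−0.62t)) = 15600: 1 + 51.151·e^(−0.62t) = 1.2436, so e^(−0.62t) = 0.00476221.
−0.62·t = ln(0.00476221) = -5.347, so t = 5.347/0.62 = 8.6243.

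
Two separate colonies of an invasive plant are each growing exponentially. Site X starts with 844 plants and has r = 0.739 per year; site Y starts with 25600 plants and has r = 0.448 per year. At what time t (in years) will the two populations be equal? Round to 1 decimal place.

11.7 years

Set 844·e^(0.739t) = 25600·e^(0.448t).
e^((0.739 − 0.448)t) = 25600/844 → e^(0.291·t) = 30.332.
0.291·t = ln(30.332) = 3.4122, so t = 3.4122/0.291 = 11.726.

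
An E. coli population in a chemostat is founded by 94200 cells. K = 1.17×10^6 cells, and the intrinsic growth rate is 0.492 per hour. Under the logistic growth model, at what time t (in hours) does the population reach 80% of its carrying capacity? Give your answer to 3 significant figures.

7.77 hours

A = (K − N₀)/N₀ = (1.17×10^6 − 94200)/94200 = 11.42.
Solve 1.17×10^6/(1 + 11.42·e^(−0.492t)) = 936000: 1 + 11.42·e^(−0.492t) = 1.25, so e^(−0.492t) = 0.0218907.
−0.492·t = ln(0.0218907) = -3.8217, so t = 3.8217/0.492 = 7.7677.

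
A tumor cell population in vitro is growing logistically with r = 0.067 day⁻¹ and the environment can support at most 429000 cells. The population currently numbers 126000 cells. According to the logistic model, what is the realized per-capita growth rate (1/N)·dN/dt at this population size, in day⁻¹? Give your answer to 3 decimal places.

(1/N)·dN/dt = r(1 − N/K) = 0.067 × (1 − 126000/429000).
= 0.067 × 0.70629 = 0.047322.

0.047 per day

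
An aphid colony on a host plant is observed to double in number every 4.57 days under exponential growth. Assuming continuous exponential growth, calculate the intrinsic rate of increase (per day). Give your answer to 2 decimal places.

0.15 per day

r = ln(2)/t_d = 0.6931/4.57 = 0.15167.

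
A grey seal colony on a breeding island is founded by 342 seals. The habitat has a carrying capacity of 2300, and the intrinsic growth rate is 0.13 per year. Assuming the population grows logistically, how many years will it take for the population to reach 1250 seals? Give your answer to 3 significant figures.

14.8 years

A = (K − N₀)/N₀ = (2300 − 342)/342 = 5.7251.
Solve 2300/(1 + 5.7251·e^(−0.13t)) = 1250: 1 + 5.7251·e^(−0.13t) = 1.84, so e^(−0.13t) = 0.146721.
−0.13·t = ln(0.146721) = -1.9192, so t = 1.9192/0.13 = 14.763.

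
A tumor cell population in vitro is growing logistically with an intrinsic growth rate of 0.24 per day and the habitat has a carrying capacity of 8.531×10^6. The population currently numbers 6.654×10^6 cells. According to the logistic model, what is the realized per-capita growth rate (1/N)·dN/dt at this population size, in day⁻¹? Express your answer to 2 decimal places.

(1/N)·dN/dt = r(1 − N/K) = 0.24 × (1 − 6.654×10^6/8.531×10^6).
= 0.24 × 0.22002 = 0.052805.

0.05 per day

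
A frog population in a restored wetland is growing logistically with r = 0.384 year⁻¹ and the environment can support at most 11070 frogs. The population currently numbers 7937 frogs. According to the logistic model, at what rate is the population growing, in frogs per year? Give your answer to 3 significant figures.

dN/dt = rN(1 − N/K) = 0.384 × 7937 × (1 − 7937/11070).
1 − 7937/11070 = 0.28302; dN/dt = 0.384 × 7937 × 0.28302 = 862.58.

863 frogs per year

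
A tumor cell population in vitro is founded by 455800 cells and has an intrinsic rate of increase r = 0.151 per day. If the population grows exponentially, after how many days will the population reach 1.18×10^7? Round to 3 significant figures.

Set N₀·e^(rt) = 1.18×10^7: e^(0.151·t) = 1.18×10^7/455800 = 25.889.
0.151·t = ln(25.889) = 3.2538, so t = 3.2538/0.151 = 21.548.

21.5 days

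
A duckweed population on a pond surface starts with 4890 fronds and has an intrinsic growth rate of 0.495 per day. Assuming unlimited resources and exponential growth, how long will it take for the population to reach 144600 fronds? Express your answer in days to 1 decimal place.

Set N₀·e^(rt) = 144600: e^(0.495·t) = 144600/4890 = 29.571.
0.495·t = ln(29.571) = 3.3868, so t = 3.3868/0.495 = 6.842.

6.8 days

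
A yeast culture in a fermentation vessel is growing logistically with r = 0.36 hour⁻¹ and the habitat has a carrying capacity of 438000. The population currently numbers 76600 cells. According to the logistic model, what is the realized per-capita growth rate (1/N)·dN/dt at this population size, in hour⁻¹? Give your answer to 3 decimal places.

(1/N)·dN/dt = r(1 − N/K) = 0.36 × (1 − 76600/438000).
= 0.36 × 0.82511 = 0.29704.

0.297 per hour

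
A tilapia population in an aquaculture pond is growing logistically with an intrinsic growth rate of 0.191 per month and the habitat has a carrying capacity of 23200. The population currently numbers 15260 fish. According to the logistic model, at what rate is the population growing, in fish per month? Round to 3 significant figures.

dN/dt = rN(1 − N/K) = 0.191 × 15260 × (1 − 15260/23200).
1 − 15260/23200 = 0.34224; dN/dt = 0.191 × 15260 × 0.34224 = 997.52.

998 fish per month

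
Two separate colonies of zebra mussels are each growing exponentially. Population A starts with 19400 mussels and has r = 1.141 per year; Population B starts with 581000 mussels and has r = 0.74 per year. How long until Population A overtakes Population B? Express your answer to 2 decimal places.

8.48 years

Set 19400·e^(1.141t) = 581000·e^(0.74t).
e^((1.141 − 0.74)t) = 581000/19400 → e^(0.401·t) = 29.948.
0.401·t = ln(29.948) = 3.3995, so t = 3.3995/0.401 = 8.4775.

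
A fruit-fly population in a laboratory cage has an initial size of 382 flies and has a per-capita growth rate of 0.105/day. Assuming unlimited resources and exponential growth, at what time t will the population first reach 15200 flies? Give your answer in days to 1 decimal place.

Set N₀·e^(rt) = 15200: e^(0.105·t) = 15200/382 = 39.791.
0.105·t = ln(39.791) = 3.6836, so t = 3.6836/0.105 = 35.082.

35.1 days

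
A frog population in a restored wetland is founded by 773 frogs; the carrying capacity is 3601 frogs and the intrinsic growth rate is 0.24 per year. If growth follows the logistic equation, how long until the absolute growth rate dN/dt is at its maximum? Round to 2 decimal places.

5.40 years

Logistic growth is fastest at N = K/2 = 1800.5.
A = (K − N₀)/N₀ = 3.6585. Set K/(1 + A·e^(−rt)) = K/2 → A·e^(−rt) = 1.
e^(−0.24t) = 1/3.6585 = 0.273338, so t = ln(3.6585)/0.24 = 1.297/0.24 = 5.4044.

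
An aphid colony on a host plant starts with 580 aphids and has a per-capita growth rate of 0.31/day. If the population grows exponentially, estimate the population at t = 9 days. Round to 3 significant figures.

9440 aphids

N(t) = N₀·e^(rt) = 580 × e^(0.31×9) = 580 × e^2.79.
e^2.79 ≈ 16.281, so N ≈ 580 × 16.281 = 9442.99.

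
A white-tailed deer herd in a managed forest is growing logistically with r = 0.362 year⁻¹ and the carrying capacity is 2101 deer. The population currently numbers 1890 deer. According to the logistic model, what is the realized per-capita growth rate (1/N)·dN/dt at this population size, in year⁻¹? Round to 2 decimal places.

0.04 per year

(1/N)·dN/dt = r(1 − N/K) = 0.362 × (1 − 1890/2101).
= 0.362 × 0.10043 = 0.036355.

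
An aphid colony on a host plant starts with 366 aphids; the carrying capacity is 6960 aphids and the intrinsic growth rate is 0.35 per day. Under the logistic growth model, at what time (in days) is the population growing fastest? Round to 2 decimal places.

8.26 days

Logistic growth is fastest at N = K/2 = 3480.
A = (K − N₀)/N₀ = 18.016. Set K/(1 + A·e^(−rt)) = K/2 → A·e^(−rt) = 1.
e^(−0.35t) = 1/18.016 = 0.055505, so t = ln(18.016)/0.35 = 2.8913/0.35 = 8.2608.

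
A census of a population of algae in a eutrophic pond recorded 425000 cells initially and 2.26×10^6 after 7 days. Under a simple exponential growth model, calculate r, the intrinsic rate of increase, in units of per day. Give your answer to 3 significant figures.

From N(t) = N₀·e^(rt): e^(r·7) = 2.26×10^6/425000 = 5.3176.
r·7 = ln(5.3176) = 1.671, so r = 1.671/7 = 0.23872.

0.239 per day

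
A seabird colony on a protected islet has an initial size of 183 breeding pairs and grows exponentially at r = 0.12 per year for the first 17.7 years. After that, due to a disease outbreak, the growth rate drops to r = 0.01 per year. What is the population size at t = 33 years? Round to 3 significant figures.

Phase 1: N(17.7) = 183·e^(0.12×17.7) = 183·e^2.124 = 1530.71.
Phase 2 runs for 33 − 17.7 = 15.3 years at r = 0.01.
N(33) = 1530.71·e^(0.01×15.3) = 1530.71·e^0.153 = 1783.77.

1780 breeding pairs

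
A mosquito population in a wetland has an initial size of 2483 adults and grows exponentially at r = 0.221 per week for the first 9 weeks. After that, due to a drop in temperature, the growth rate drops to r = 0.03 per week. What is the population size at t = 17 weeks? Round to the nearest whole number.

Phase 1: N(9) = 2483·e^(0.221×9) = 2483·e^1.989 = 18146.3.
Phase 2 runs for 17 − 9 = 8 weeks at r = 0.03.
N(17) = 18146.3·e^(0.03×8) = 18146.3·e^0.24 = 23068.5.

23068 adults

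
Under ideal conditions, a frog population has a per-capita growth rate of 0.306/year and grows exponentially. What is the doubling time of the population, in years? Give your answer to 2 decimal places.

2.27 years

Doubling time t_d = ln(2)/r = 0.6931/0.306 = 2.2652.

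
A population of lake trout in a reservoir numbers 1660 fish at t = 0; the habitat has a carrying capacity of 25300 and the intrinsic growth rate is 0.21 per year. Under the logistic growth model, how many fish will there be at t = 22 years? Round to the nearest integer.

22187 fish

A = (K − N₀)/N₀ = (25300 − 1660)/1660 = 14.241.
N(t) = K/(1 + A·e^(−rt)) = 25300/(1 + 14.241×e^(−0.21×22)).
e^(−4.62) = 0.0098528; denominator = 1 + 14.241×0.0098528 = 1.1403.
N = 25300/1.1403 = 22186.9.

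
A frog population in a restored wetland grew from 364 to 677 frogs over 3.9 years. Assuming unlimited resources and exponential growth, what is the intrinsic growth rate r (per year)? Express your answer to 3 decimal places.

0.159 per year

From N(t) = N₀·e^(rt): e^(r·3.9) = 677/364 = 1.8599.
r·3.9 = ln(1.8599) = 0.62052, so r = 0.62052/3.9 = 0.15911.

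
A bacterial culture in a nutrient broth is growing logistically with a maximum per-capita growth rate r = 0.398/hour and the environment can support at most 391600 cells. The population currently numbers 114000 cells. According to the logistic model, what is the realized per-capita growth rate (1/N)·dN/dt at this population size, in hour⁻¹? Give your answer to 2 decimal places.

(1/N)·dN/dt = r(1 − N/K) = 0.398 × (1 − 114000/391600).
= 0.398 × 0.70889 = 0.28214.

0.28 per hour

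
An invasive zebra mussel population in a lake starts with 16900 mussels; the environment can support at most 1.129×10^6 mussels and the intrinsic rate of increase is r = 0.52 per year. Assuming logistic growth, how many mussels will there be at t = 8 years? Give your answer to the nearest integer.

556967 mussels

A = (K − N₀)/N₀ = (1.129×10^6 − 16900)/16900 = 65.805.
N(t) = K/(1 + A·e^(−rt)) = 1.129×10^6/(1 + 65.805×e^(−0.52×8)).
e^(−4.16) = 0.015608; denominator = 1 + 65.805×0.015608 = 2.0271.
N = 1.129×10^6/2.0271 = 556967.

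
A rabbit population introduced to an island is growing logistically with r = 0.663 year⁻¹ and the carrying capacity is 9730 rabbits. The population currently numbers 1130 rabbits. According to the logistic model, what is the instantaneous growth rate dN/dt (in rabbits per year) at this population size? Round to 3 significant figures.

dN/dt = rN(1 − N/K) = 0.663 × 1130 × (1 − 1130/9730).
1 − 1130/9730 = 0.88386; dN/dt = 0.663 × 1130 × 0.88386 = 662.18.

662 rabbits per year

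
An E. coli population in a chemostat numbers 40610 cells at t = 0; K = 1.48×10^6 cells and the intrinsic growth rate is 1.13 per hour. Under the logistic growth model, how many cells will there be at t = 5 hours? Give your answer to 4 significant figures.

A = (K − N₀)/N₀ = (1.48×10^6 − 40610)/40610 = 35.444.
N(t) = K/(1 + A·e^(−rt)) = 1.48×10^6/(1 + 35.444×e^(−1.13×5)).
e^(−5.65) = 0.0035175; denominator = 1 + 35.444×0.0035175 = 1.1247.
N = 1.48×10^6/1.1247 = 1.315935×10^6.

1316000 cells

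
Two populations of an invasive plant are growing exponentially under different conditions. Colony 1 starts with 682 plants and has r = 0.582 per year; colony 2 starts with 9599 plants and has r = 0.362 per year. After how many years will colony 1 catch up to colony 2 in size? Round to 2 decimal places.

12.02 years

Set 682·e^(0.582t) = 9599·e^(0.362t).
e^((0.582 − 0.362)t) = 9599/682 → e^(0.22·t) = 14.075.
0.22·t = ln(14.075) = 2.6444, so t = 2.6444/0.22 = 12.02.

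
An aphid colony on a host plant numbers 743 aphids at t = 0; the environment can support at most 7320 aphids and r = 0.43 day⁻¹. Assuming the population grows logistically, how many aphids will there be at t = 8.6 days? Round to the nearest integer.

6003 aphids

A = (K − N₀)/N₀ = (7320 − 743)/743 = 8.852.
N(t) = K/(1 + A·e^(−rt)) = 7320/(1 + 8.852×e^(−0.43×8.6)).
e^(−3.698) = 0.024773; denominator = 1 + 8.852×0.024773 = 1.2193.
N = 7320/1.2193 = 6003.5.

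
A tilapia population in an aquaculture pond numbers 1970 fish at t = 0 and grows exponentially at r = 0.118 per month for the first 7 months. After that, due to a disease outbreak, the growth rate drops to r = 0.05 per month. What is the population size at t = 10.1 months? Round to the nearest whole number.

Phase 1: N(7) = 1970·e^(0.118×7) = 1970·e^0.826 = 4499.8.
Phase 2 runs for 10.1 − 7 = 3.1 months at r = 0.05.
N(10.1) = 4499.8·e^(0.05×3.1) = 4499.8·e^0.155 = 5254.23.

5254 fish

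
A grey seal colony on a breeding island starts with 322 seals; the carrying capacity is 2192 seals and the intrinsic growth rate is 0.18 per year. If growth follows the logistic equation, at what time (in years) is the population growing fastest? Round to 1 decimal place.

Logistic growth is fastest at N = K/2 = 1096.
A = (K − N₀)/N₀ = 5.8075. Set K/(1 + A·e^(−rt)) = K/2 → A·e^(−rt) = 1.
e^(−0.18t) = 1/5.8075 = 0.172193, so t = ln(5.8075)/0.18 = 1.7591/0.18 = 9.773.

9.8 years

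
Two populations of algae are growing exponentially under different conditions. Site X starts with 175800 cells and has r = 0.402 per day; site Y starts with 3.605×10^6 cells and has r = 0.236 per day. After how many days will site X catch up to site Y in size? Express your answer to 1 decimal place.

18.2 days

Set 175800·e^(0.402t) = 3.605×10^6·e^(0.236t).
e^((0.402 − 0.236)t) = 3.605×10^6/175800 → e^(0.166·t) = 20.506.
0.166·t = ln(20.506) = 3.0207, so t = 3.0207/0.166 = 18.197.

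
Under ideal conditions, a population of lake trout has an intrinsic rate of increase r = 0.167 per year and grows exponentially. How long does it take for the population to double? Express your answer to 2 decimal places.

4.15 years

Doubling time t_d = ln(2)/r = 0.6931/0.167 = 4.1506.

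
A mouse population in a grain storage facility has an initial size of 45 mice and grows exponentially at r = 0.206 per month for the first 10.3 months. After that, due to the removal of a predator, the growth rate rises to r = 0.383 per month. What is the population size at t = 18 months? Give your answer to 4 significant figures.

7169 mice

Phase 1: N(10.3) = 45·e^(0.206×10.3) = 45·e^2.122 = 375.577.
Phase 2 runs for 18 − 10.3 = 7.7 months at r = 0.383.
N(18) = 375.577·e^(0.383×7.7) = 375.577·e^2.949 = 7169.29.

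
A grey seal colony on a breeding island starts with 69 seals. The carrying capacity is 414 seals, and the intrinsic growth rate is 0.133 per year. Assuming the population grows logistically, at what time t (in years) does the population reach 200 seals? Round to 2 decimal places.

A = (K − N₀)/N₀ = (414 − 69)/69 = 5.
Solve 414/(1 + 5·e^(−0.133t)) = 200: 1 + 5·e^(−0.133t) = 2.07, so e^(−0.133t) = 0.214.
−0.133·t = ln(0.214) = -1.5418, so t = 1.5418/0.133 = 11.592.

11.59 years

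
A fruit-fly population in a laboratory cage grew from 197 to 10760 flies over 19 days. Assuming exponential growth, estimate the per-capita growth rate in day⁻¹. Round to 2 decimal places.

0.21 per day

From N(t) = N₀·e^(rt): e^(r·19) = 10760/197 = 54.619.
r·19 = ln(54.619) = 4.0004, so r = 4.0004/19 = 0.21055.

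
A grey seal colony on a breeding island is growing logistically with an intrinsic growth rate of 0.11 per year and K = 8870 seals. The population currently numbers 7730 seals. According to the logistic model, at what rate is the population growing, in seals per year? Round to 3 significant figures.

dN/dt = rN(1 − N/K) = 0.11 × 7730 × (1 − 7730/8870).
1 − 7730/8870 = 0.12852; dN/dt = 0.11 × 7730 × 0.12852 = 109.28.

109 seals per year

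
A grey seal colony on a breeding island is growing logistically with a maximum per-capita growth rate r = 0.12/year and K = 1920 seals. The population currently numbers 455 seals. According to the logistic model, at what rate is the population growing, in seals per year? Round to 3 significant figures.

dN/dt = rN(1 − N/K) = 0.12 × 455 × (1 − 455/1920).
1 − 455/1920 = 0.76302; dN/dt = 0.12 × 455 × 0.76302 = 41.661.

41.7 seals per year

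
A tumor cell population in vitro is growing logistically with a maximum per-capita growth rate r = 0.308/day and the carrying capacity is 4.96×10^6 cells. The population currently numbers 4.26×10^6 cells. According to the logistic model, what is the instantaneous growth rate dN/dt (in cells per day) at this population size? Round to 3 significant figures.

185000 cells per day

dN/dt = rN(1 − N/K) = 0.308 × 4.26×10^6 × (1 − 4.26×10^6/4.96×10^6).
1 − 4.26×10^6/4.96×10^6 = 0.14113; dN/dt = 0.308 × 4.26×10^6 × 0.14113 = 1.85173×10^5.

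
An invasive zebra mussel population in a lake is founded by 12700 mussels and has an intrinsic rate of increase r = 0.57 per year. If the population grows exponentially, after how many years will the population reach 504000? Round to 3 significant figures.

Set N₀·e^(rt) = 504000: e^(0.57·t) = 504000/12700 = 39.685.
0.57·t = ln(39.685) = 3.681, so t = 3.681/0.57 = 6.4578.

6.46 years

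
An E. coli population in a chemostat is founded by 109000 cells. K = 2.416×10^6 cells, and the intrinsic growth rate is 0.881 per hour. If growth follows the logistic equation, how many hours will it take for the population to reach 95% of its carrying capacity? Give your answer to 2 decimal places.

A = (K − N₀)/N₀ = (2.416×10^6 − 109000)/109000 = 21.165.
Solve 2.416×10^6/(1 + 21.165·e^(−0.881t)) = 2.2952×10^6: 1 + 21.165·e^(−0.881t) = 1.0526, so e^(−0.881t) = 0.00248671.
−0.881·t = ln(0.00248671) = -5.9968, so t = 5.9968/0.881 = 6.8068.

6.81 hours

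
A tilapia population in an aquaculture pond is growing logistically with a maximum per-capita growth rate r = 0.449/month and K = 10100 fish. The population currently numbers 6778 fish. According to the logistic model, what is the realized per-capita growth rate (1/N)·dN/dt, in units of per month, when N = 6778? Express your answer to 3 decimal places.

(1/N)·dN/dt = r(1 − N/K) = 0.449 × (1 − 6778/10100).
= 0.449 × 0.32891 = 0.14768.

0.148 per month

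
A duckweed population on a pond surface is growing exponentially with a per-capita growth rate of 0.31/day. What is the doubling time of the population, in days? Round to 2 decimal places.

2.24 days

Doubling time t_d = ln(2)/r = 0.6931/0.31 = 2.236.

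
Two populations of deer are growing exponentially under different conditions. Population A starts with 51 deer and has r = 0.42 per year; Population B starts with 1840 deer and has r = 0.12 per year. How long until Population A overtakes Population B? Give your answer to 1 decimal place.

12.0 years

Set 51·e^(0.42t) = 1840·e^(0.12t).
e^((0.42 − 0.12)t) = 1840/51 → e^(0.3·t) = 36.078.
0.3·t = ln(36.078) = 3.5857, so t = 3.5857/0.3 = 11.952.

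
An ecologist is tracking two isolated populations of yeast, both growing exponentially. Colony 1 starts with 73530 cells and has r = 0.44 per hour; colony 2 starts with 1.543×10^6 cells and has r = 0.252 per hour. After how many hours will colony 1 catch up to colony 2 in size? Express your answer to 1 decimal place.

16.2 hours

Set 73530·e^(0.44t) = 1.543×10^6·e^(0.252t).
e^((0.44 − 0.252)t) = 1.543×10^6/73530 → e^(0.188·t) = 20.985.
0.188·t = ln(20.985) = 3.0438, so t = 3.0438/0.188 = 16.19.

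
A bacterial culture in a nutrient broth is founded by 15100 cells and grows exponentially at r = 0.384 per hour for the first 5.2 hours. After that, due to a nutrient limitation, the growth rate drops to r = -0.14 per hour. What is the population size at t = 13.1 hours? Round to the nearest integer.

36800 cells

Phase 1: N(5.2) = 15100·e^(0.384×5.2) = 15100·e^1.997 = 111218.
Phase 2 runs for 13.1 − 5.2 = 7.9 hours at r = -0.14.
N(13.1) = 111218·e^(-0.14×7.9) = 111218·e^-1.106 = 36799.9.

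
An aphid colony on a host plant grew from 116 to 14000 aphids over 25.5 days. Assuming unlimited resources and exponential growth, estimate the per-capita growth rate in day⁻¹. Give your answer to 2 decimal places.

From N(t) = N₀·e^(rt): e^(r·25.5) = 14000/116 = 120.69.
r·25.5 = ln(120.69) = 4.7932, so r = 4.7932/25.5 = 0.18797.

0.19 per day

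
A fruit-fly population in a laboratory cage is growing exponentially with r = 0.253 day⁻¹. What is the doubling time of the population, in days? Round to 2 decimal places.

2.74 days

Doubling time t_d = ln(2)/r = 0.6931/0.253 = 2.7397.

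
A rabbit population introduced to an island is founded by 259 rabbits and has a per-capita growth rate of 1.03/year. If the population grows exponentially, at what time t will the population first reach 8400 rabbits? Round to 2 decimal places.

3.38 years

Set N₀·e^(rt) = 8400: e^(1.03·t) = 8400/259 = 32.432.
1.03·t = ln(32.432) = 3.4792, so t = 3.4792/1.03 = 3.3778.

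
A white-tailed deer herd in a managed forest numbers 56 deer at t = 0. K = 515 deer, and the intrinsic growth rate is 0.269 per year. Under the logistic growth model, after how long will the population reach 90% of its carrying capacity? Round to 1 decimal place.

16.0 years

A = (K − N₀)/N₀ = (515 − 56)/56 = 8.1964.
Solve 515/(1 + 8.1964·e^(−0.269t)) = 463.5: 1 + 8.1964·e^(−0.269t) = 1.1111, so e^(−0.269t) = 0.013556.
−0.269·t = ln(0.013556) = -4.3009, so t = 4.3009/0.269 = 15.989.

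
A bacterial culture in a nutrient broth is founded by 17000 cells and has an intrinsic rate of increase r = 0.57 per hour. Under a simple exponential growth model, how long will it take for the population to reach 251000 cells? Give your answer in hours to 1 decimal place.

4.7 hours

Set N₀·e^(rt) = 251000: e^(0.57·t) = 251000/17000 = 14.765.
0.57·t = ln(14.765) = 2.6922, so t = 2.6922/0.57 = 4.7232.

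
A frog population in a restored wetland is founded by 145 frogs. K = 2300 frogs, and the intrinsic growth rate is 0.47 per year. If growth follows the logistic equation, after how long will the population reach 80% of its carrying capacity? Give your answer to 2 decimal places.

A = (K − N₀)/N₀ = (2300 − 145)/145 = 14.862.
Solve 2300/(1 + 14.862·e^(−0.47t)) = 1840: 1 + 14.862·e^(−0.47t) = 1.25, so e^(−0.47t) = 0.0168213.
−0.47·t = ln(0.0168213) = -4.0851, so t = 4.0851/0.47 = 8.6917.

8.69 years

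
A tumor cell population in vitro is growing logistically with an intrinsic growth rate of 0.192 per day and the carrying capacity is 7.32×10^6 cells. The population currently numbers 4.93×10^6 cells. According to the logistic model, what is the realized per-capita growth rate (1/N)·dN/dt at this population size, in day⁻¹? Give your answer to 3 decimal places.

(1/N)·dN/dt = r(1 − N/K) = 0.192 × (1 − 4.93×10^6/7.32×10^6).
= 0.192 × 0.3265 = 0.062689.

0.063 per day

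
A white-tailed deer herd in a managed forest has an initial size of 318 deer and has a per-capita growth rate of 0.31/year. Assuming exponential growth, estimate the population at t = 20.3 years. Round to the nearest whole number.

171966 deer

N(t) = N₀·e^(rt) = 318 × e^(0.31×20.3) = 318 × e^6.293.
e^6.293 ≈ 540.77, so N ≈ 318 × 540.77 = 171966.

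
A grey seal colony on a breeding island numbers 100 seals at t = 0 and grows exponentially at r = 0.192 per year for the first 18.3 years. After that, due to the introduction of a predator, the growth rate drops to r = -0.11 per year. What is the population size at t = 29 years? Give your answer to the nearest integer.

1035 seals

Phase 1: N(18.3) = 100·e^(0.192×18.3) = 100·e^3.514 = 3356.89.
Phase 2 runs for 29 − 18.3 = 10.7 years at r = -0.11.
N(29) = 3356.89·e^(-0.11×10.7) = 3356.89·e^-1.177 = 1034.6.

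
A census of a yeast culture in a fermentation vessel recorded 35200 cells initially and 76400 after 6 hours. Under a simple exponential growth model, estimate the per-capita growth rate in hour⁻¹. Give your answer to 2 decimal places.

0.13 per hour

From N(t) = N₀·e^(rt): e^(r·6) = 76400/35200 = 2.1705.
r·6 = ln(2.1705) = 0.77494, so r = 0.77494/6 = 0.12916.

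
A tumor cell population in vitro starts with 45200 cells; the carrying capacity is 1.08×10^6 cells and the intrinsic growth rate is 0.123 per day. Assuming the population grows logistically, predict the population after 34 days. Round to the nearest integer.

A = (K − N₀)/N₀ = (1.08×10^6 − 45200)/45200 = 22.894.
N(t) = K/(1 + A·e^(−rt)) = 1.08×10^6/(1 + 22.894×e^(−0.123×34)).
e^(−4.182) = 0.015268; denominator = 1 + 22.894×0.015268 = 1.3495.
N = 1.08×10^6/1.3495 = 800272.

800272 cells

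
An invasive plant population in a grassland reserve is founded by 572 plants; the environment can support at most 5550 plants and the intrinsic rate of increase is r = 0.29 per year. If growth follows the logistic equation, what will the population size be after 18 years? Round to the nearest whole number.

5301 plants

A = (K − N₀)/N₀ = (5550 − 572)/572 = 8.7028.
N(t) = K/(1 + A·e^(−rt)) = 5550/(1 + 8.7028×e^(−0.29×18)).
e^(−5.22) = 0.0054073; denominator = 1 + 8.7028×0.0054073 = 1.0471.
N = 5550/1.0471 = 5300.56.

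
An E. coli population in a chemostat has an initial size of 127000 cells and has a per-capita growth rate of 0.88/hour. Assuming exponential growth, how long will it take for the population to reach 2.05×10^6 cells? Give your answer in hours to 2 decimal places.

Set N₀·e^(rt) = 2.05×10^6: e^(0.88·t) = 2.05×10^6/127000 = 16.142.
0.88·t = ln(16.142) = 2.7814, so t = 2.7814/0.88 = 3.1607.

3.16 hours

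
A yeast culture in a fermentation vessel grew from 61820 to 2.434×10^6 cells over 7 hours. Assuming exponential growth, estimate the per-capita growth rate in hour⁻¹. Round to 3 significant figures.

0.525 per hour

From N(t) = N₀·e^(rt): e^(r·7) = 2.434×10^6/61820 = 39.372.
r·7 = ln(39.372) = 3.6731, so r = 3.6731/7 = 0.52472.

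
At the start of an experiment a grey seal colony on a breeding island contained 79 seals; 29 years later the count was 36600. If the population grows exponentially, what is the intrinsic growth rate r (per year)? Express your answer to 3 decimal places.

From N(t) = N₀·e^(rt): e^(r·29) = 36600/79 = 463.29.
r·29 = ln(463.29) = 6.1384, so r = 6.1384/29 = 0.21167.

0.212 per year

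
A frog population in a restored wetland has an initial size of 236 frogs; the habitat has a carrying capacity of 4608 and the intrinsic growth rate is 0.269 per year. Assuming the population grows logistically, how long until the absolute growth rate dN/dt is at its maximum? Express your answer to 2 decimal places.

Logistic growth is fastest at N = K/2 = 2304.
A = (K − N₀)/N₀ = 18.525. Set K/(1 + A·e^(−rt)) = K/2 → A·e^(−rt) = 1.
e^(−0.269t) = 1/18.525 = 0.0539799, so t = ln(18.525)/0.269 = 2.9191/0.269 = 10.852.

10.85 years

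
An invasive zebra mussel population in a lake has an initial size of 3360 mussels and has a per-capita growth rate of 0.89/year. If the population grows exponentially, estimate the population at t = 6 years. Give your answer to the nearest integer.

700603 mussels

N(t) = N₀·e^(rt) = 3360 × e^(0.89×6) = 3360 × e^5.34.
e^5.34 ≈ 208.51, so N ≈ 3360 × 208.51 = 700603.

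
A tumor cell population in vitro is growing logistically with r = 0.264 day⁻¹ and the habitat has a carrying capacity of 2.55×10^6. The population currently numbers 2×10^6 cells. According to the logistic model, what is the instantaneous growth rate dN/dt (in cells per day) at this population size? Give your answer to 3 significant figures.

114000 cells per day

dN/dt = rN(1 − N/K) = 0.264 × 2×10^6 × (1 − 2×10^6/2.55×10^6).
1 − 2×10^6/2.55×10^6 = 0.21569; dN/dt = 0.264 × 2×10^6 × 0.21569 = 1.13882×10^5.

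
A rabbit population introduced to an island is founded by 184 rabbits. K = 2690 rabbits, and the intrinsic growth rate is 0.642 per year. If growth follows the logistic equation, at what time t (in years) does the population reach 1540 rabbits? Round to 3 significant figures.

4.52 years

A = (K − N₀)/N₀ = (2690 − 184)/184 = 13.62.
Solve 2690/(1 + 13.62·e^(−0.642t)) = 1540: 1 + 13.62·e^(−0.642t) = 1.7468, so e^(−0.642t) = 0.0548294.
−0.642·t = ln(0.0548294) = -2.9035, so t = 2.9035/0.642 = 4.5226.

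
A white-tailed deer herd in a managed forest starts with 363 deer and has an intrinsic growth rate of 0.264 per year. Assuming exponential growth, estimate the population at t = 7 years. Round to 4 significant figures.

2304 deer

N(t) = N₀·e^(rt) = 363 × e^(0.264×7) = 363 × e^1.848.
e^1.848 ≈ 6.3471, so N ≈ 363 × 6.3471 = 2304.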